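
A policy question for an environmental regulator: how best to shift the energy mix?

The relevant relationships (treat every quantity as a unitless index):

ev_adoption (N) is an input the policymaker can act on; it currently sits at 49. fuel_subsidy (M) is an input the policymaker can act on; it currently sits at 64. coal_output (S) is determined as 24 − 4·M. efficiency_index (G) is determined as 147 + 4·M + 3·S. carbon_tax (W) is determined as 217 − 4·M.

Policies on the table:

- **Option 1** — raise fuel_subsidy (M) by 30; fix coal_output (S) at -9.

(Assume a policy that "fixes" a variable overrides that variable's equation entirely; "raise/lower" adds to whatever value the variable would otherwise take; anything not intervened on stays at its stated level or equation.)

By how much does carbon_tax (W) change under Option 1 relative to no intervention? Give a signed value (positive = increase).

Baseline:
  M = 64
  W = 217 − 4·64 = -39
Option 1 (M + 30, S := -9):
  M = 64 + 30 = 94
  W = 217 − 4·94 = -159
Change in W: -159 − (-39) = -120

-120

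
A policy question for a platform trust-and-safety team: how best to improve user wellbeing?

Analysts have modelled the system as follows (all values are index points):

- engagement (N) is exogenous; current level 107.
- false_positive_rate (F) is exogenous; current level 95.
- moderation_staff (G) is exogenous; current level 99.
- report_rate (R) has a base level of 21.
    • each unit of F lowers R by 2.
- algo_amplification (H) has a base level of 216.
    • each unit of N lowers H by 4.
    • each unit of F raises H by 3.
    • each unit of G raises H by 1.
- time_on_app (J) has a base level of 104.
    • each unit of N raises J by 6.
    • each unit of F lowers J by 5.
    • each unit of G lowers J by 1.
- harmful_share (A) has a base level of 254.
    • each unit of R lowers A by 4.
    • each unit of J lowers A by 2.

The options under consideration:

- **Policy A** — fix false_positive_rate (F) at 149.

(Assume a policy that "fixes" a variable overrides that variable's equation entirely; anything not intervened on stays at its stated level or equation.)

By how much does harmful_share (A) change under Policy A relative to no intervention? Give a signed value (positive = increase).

Baseline:
  N = 107
  F = 95
  G = 99
  R = 21 − 2·95 = -169
  J = 104 + 6·107 − 5·95 − 99 = 172
  A = 254 − 4·(-169) − 2·172 = 586
Policy A (F := 149):
  N = 107
  F = 149
  G = 99
  R = 21 − 2·149 = -277
  J = 104 + 6·107 − 5·149 − 99 = -98
  A = 254 − 4·(-277) − 2·(-98) = 1558
Change in A: 1558 − 586 = 972

972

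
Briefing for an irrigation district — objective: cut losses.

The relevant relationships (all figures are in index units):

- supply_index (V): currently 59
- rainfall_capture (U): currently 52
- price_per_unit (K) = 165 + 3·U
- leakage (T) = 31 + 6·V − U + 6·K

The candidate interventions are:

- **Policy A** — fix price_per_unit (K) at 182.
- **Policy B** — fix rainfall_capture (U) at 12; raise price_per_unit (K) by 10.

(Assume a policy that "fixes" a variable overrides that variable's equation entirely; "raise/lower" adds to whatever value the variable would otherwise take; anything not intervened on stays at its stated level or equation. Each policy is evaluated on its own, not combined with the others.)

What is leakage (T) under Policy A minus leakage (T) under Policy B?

-214

Policy A (K := 182):
  V = 59
  U = 52
  K = 182
  T = 31 + 6·59 − 52 + 6·182 = 1425
Policy B (U := 12, K + 10):
  V = 59
  U = 12
  K = 165 + 3·12 (+10 from intervention) = 211
  T = 31 + 6·59 − 12 + 6·211 = 1639
T: 1425 − 1639 = -214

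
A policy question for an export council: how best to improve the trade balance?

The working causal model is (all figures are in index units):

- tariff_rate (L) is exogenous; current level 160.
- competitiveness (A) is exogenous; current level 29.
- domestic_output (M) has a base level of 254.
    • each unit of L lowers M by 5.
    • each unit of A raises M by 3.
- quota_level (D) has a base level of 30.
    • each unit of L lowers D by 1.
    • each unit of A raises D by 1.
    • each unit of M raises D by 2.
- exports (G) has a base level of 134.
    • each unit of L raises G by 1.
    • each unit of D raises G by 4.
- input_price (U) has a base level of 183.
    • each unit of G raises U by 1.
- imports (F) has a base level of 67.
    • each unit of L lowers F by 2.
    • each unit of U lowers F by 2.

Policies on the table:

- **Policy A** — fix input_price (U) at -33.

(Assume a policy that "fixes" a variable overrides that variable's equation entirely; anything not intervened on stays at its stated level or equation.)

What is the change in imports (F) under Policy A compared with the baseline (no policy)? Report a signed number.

Baseline:
  L = 160
  A = 29
  M = 254 − 5·160 + 3·29 = -459
  D = 30 − 160 + 29 + 2·(-459) = -1019
  G = 134 + 160 + 4·(-1019) = -3782
  U = 183 + (-3782) = -3599
  F = 67 − 2·160 − 2·(-3599) = 6945
Policy A (U := -33):
  L = 160
  A = 29
  M = 254 − 5·160 + 3·29 = -459
  D = 30 − 160 + 29 + 2·(-459) = -1019
  G = 134 + 160 + 4·(-1019) = -3782
  U = -33
  F = 67 − 2·160 − 2·(-33) = -187
Change in F: -187 − 6945 = -7132

-7132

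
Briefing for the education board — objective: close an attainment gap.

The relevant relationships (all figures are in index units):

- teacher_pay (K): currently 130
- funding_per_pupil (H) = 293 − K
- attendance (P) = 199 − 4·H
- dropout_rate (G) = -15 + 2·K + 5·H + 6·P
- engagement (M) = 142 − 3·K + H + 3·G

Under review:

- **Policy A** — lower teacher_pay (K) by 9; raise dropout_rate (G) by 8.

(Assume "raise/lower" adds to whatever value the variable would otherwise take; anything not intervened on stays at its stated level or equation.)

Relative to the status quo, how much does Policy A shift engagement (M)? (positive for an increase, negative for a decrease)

Baseline:
  K = 130
  H = 293 − 130 = 163
  P = 199 − 4·163 = -453
  G = -15 + 2·130 + 5·163 + 6·(-453) = -1658
  M = 142 − 3·130 + 163 + 3·(-1658) = -5059
Policy A (K − 9, G + 8):
  K = 130 − 9 = 121
  H = 293 − 121 = 172
  P = 199 − 4·172 = -489
  G = -15 + 2·121 + 5·172 + 6·(-489) (+8 from intervention) = -1839
  M = 142 − 3·121 + 172 + 3·(-1839) = -5566
Change in M: -5566 − (-5059) = -507

-507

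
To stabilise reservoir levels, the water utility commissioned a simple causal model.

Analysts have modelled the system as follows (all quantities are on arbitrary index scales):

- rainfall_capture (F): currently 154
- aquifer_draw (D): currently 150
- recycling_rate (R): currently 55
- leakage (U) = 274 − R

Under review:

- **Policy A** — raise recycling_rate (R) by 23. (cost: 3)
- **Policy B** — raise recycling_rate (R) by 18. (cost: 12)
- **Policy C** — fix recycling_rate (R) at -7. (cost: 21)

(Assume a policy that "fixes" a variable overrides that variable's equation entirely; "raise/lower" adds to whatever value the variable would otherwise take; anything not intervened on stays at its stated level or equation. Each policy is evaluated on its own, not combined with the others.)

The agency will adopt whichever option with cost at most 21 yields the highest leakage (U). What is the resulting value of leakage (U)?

281

Policy A (R + 23):
  R = 55 + 23 = 78
  U = 274 − 78 = 196
Policy B (R + 18):
  R = 55 + 18 = 73
  U = 274 − 73 = 201
Policy C (R := -7):
  R = -7
  U = 274 − (-7) = 281
Comparing — Policy A: U=196, Policy B: U=201, Policy C: U=281. Highest is 281 (Policy C).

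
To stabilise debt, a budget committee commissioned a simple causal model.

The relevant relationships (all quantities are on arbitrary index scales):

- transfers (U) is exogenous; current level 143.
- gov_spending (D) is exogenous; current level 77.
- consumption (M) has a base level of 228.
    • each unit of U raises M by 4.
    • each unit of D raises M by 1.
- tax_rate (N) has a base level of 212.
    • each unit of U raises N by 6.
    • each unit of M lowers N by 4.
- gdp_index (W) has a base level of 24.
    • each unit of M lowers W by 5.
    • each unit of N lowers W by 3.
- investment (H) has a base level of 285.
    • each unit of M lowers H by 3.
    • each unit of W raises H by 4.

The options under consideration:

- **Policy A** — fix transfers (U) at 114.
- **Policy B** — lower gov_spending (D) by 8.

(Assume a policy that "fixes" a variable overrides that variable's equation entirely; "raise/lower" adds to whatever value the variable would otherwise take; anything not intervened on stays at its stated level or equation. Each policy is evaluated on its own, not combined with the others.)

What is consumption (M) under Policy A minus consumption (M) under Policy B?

-108

Policy A (U := 114):
  U = 114
  D = 77
  M = 228 + 4·114 + 77 = 761
Policy B (D − 8):
  U = 143
  D = 77 − 8 = 69
  M = 228 + 4·143 + 69 = 869
M: 761 − 869 = -108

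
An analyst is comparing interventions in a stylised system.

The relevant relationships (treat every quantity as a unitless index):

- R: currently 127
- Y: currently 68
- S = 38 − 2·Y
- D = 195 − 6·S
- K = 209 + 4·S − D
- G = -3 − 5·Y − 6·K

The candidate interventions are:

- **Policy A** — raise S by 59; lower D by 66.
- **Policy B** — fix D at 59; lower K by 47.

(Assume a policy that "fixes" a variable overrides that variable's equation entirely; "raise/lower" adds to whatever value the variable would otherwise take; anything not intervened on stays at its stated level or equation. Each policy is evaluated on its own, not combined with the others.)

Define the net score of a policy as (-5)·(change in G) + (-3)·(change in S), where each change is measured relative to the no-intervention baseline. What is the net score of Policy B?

20310

Baseline:
  Y = 68
  S = 38 − 2·68 = -98
  D = 195 − 6·(-98) = 783
  K = 209 + 4·(-98) − 783 = -966
  G = -3 − 5·68 − 6·(-966) = 5453
Policy B (D := 59, K − 47):
  Y = 68
  S = 38 − 2·68 = -98
  D = 59
  K = 209 + 4·(-98) − 59 (−47 from intervention) = -289
  G = -3 − 5·68 − 6·(-289) = 1391
ΔG = 1391 − 5453 = -4062; ΔS = -98 − (-98) = 0
Score = (-5)·(-4062) + (-3)·0 = 20310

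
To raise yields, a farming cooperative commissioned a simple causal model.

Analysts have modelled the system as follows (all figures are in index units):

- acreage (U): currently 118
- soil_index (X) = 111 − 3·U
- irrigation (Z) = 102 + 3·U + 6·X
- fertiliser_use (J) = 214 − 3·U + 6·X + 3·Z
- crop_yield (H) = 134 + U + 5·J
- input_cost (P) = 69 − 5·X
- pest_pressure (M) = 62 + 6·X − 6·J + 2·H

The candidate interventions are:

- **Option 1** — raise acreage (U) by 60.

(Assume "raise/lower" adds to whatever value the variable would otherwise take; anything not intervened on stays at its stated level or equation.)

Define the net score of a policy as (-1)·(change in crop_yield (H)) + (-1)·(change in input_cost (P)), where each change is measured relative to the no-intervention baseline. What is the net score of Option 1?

18840

Baseline:
  U = 118
  X = 111 − 3·118 = -243
  Z = 102 + 3·118 + 6·(-243) = -1002
  J = 214 − 3·118 + 6·(-243) + 3·(-1002) = -4604
  H = 134 + 118 + 5·(-4604) = -22768
  P = 69 − 5·(-243) = 1284
Option 1 (U + 60):
  U = 118 + 60 = 178
  X = 111 − 3·178 = -423
  Z = 102 + 3·178 + 6·(-423) = -1902
  J = 214 − 3·178 + 6·(-423) + 3·(-1902) = -8564
  H = 134 + 178 + 5·(-8564) = -42508
  P = 69 − 5·(-423) = 2184
ΔH = -42508 − (-22768) = -19740; ΔP = 2184 − 1284 = 900
Score = (-1)·(-19740) + (-1)·900 = 18840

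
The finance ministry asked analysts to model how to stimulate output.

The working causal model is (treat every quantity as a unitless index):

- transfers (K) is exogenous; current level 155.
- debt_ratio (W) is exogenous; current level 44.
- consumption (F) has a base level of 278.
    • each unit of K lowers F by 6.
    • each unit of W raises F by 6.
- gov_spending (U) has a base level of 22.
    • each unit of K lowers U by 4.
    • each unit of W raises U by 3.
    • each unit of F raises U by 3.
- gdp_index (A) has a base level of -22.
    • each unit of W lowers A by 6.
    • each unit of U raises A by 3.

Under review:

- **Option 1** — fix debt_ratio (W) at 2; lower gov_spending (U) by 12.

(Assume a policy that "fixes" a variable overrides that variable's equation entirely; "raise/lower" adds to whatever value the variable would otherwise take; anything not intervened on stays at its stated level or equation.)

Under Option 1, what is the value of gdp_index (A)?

-7606

Option 1 (W := 2, U − 12):
  K = 155
  W = 2
  F = 278 − 6·155 + 6·2 = -640
  U = 22 − 4·155 + 3·2 + 3·(-640) (−12 from intervention) = -2524
  A = -22 − 6·2 + 3·(-2524) = -7606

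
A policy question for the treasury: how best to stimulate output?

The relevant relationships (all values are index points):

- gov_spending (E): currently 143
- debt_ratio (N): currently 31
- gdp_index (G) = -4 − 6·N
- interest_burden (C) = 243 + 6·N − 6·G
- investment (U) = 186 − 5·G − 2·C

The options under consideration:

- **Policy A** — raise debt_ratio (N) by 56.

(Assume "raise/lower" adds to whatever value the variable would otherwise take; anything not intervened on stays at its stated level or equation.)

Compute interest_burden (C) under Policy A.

3921

Policy A (N + 56):
  N = 31 + 56 = 87
  G = -4 − 6·87 = -526
  C = 243 + 6·87 − 6·(-526) = 3921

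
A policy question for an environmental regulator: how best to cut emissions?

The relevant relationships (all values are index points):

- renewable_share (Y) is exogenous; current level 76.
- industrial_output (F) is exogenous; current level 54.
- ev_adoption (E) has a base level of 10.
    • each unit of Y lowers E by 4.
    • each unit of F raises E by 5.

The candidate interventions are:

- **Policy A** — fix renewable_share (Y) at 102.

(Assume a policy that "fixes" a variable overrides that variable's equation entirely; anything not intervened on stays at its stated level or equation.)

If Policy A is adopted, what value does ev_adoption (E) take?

-128

Policy A (Y := 102):
  Y = 102
  F = 54
  E = 10 − 4·102 + 5·54 = -128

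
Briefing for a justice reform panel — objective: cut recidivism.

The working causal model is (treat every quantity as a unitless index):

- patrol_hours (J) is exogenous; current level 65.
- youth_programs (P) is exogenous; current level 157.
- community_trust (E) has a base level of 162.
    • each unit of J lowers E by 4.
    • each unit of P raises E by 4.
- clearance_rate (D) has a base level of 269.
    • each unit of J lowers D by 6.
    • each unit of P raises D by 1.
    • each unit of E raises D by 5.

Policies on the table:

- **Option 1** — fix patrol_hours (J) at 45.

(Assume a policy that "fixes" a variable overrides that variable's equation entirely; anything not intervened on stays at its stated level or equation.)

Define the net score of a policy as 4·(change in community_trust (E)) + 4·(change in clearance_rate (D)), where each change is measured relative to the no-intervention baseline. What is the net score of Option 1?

Baseline:
  J = 65
  P = 157
  E = 162 − 4·65 + 4·157 = 530
  D = 269 − 6·65 + 157 + 5·530 = 2686
Option 1 (J := 45):
  J = 45
  P = 157
  E = 162 − 4·45 + 4·157 = 610
  D = 269 − 6·45 + 157 + 5·610 = 3206
ΔE = 610 − 530 = 80; ΔD = 3206 − 2686 = 520
Score = 4·80 + 4·520 = 2400

2400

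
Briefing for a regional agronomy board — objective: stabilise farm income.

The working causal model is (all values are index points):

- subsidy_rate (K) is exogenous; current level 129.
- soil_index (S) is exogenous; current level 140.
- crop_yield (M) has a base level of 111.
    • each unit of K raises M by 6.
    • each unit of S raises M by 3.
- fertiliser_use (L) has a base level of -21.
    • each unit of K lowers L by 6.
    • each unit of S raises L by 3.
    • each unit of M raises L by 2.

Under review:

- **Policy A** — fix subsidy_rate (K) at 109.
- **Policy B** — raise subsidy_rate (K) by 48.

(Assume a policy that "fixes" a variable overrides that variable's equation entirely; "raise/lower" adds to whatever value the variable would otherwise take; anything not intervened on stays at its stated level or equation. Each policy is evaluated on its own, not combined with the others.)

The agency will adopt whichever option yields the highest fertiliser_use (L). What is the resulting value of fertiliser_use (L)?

2523

Policy A (K := 109):
  K = 109
  S = 140
  M = 111 + 6·109 + 3·140 = 1185
  L = -21 − 6·109 + 3·140 + 2·1185 = 2115
Policy B (K + 48):
  K = 129 + 48 = 177
  S = 140
  M = 111 + 6·177 + 3·140 = 1593
  L = -21 − 6·177 + 3·140 + 2·1593 = 2523
Comparing — Policy A: L=2115, Policy B: L=2523. Highest is 2523 (Policy B).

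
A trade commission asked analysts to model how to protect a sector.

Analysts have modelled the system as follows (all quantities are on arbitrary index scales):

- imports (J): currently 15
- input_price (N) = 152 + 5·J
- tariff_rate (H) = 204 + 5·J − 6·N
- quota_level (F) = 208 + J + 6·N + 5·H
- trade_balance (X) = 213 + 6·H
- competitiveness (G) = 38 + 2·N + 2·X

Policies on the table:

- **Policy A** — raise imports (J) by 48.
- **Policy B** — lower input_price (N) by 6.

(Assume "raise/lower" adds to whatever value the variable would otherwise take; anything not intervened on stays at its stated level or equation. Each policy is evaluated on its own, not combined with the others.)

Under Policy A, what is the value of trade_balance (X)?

-13485

Policy A (J + 48):
  J = 15 + 48 = 63
  N = 152 + 5·63 = 467
  H = 204 + 5·63 − 6·467 = -2283
  X = 213 + 6·(-2283) = -13485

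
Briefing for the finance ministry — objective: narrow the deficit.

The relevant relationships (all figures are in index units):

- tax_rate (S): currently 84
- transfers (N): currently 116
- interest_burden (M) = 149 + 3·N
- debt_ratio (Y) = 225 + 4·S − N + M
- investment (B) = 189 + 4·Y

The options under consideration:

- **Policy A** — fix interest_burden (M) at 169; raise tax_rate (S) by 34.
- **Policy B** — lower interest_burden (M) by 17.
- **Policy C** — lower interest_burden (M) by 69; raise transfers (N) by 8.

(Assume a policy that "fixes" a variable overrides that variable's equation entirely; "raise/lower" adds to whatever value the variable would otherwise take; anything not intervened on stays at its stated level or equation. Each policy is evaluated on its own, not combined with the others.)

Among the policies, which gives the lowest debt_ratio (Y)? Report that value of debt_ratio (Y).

Policy A (M := 169, S + 34):
  S = 84 + 34 = 118
  N = 116
  M = 169
  Y = 225 + 4·118 − 116 + 169 = 750
Policy B (M − 17):
  S = 84
  N = 116
  M = 149 + 3·116 (−17 from intervention) = 480
  Y = 225 + 4·84 − 116 + 480 = 925
Policy C (M − 69, N + 8):
  S = 84
  N = 116 + 8 = 124
  M = 149 + 3·124 (−69 from intervention) = 452
  Y = 225 + 4·84 − 124 + 452 = 889
Comparing — Policy A: Y=750, Policy B: Y=925, Policy C: Y=889. Lowest is 750 (Policy A).

750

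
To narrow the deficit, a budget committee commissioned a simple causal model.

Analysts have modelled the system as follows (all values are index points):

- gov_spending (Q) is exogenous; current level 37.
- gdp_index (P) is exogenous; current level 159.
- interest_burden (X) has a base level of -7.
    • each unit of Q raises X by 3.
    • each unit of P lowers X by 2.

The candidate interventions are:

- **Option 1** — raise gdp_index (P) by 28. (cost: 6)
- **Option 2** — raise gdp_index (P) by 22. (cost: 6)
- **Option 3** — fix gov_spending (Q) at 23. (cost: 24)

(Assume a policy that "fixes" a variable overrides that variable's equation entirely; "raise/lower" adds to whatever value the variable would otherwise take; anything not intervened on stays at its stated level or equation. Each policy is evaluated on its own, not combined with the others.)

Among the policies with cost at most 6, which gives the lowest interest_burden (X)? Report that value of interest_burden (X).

Option 1 (P + 28):
  Q = 37
  P = 159 + 28 = 187
  X = -7 + 3·37 − 2·187 = -270
Option 2 (P + 22):
  Q = 37
  P = 159 + 22 = 181
  X = -7 + 3·37 − 2·181 = -258
Comparing — Option 1: X=-270, Option 2: X=-258. Lowest is -270 (Option 1).

-270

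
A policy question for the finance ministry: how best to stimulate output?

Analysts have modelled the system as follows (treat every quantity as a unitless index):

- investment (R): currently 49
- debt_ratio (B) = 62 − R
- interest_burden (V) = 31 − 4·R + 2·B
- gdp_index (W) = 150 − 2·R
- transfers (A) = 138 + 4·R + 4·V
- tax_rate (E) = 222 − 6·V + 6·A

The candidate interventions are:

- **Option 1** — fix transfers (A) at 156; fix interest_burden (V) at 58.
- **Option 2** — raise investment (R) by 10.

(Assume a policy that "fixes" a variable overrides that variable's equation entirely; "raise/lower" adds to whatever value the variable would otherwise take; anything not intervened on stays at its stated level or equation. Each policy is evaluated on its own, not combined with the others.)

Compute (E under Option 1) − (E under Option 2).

Option 1 (A := 156, V := 58):
  R = 49
  B = 62 − 49 = 13
  V = 58
  A = 156
  E = 222 − 6·58 + 6·156 = 810
Option 2 (R + 10):
  R = 49 + 10 = 59
  B = 62 − 59 = 3
  V = 31 − 4·59 + 2·3 = -199
  A = 138 + 4·59 + 4·(-199) = -422
  E = 222 − 6·(-199) + 6·(-422) = -1116
E: 810 − (-1116) = 1926

1926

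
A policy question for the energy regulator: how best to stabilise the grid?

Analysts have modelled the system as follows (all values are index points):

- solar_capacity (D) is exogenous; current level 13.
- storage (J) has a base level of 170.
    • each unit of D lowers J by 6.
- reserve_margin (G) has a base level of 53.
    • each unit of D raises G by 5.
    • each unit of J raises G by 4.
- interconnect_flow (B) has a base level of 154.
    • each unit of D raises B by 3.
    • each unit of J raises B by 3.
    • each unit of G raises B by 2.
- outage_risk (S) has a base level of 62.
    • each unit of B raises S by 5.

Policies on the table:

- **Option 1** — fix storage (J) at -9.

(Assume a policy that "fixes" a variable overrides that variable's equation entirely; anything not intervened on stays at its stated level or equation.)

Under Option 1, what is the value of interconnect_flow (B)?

330

Option 1 (J := -9):
  D = 13
  J = -9
  G = 53 + 5·13 + 4·(-9) = 82
  B = 154 + 3·13 + 3·(-9) + 2·82 = 330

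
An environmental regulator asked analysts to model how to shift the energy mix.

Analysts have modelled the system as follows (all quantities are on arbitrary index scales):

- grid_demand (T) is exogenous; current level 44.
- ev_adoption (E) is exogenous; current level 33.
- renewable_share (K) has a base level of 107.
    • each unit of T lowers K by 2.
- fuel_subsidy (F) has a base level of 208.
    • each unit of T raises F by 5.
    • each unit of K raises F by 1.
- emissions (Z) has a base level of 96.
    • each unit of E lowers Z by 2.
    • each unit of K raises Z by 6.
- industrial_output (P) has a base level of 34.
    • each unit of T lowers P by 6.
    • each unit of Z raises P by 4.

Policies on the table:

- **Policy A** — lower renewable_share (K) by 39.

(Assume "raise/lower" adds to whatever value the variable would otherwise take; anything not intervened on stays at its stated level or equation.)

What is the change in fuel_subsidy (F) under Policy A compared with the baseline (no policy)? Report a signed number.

Baseline:
  T = 44
  K = 107 − 2·44 = 19
  F = 208 + 5·44 + 19 = 447
Policy A (K − 39):
  T = 44
  K = 107 − 2·44 (−39 from intervention) = -20
  F = 208 + 5·44 + (-20) = 408
Change in F: 408 − 447 = -39

-39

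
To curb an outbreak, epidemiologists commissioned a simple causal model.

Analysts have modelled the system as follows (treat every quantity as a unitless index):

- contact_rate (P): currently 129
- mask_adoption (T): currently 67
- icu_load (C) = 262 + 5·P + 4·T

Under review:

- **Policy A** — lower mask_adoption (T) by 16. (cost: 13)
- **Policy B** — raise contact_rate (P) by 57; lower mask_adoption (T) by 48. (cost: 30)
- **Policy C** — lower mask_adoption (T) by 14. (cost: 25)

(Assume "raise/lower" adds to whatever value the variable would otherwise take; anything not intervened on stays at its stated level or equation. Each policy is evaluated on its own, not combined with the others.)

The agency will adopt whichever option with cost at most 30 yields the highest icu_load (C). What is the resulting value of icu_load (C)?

1268

Policy A (T − 16):
  P = 129
  T = 67 − 16 = 51
  C = 262 + 5·129 + 4·51 = 1111
Policy B (P + 57, T − 48):
  P = 129 + 57 = 186
  T = 67 − 48 = 19
  C = 262 + 5·186 + 4·19 = 1268
Policy C (T − 14):
  P = 129
  T = 67 − 14 = 53
  C = 262 + 5·129 + 4·53 = 1119
Comparing — Policy A: C=1111, Policy B: C=1268, Policy C: C=1119. Highest is 1268 (Policy B).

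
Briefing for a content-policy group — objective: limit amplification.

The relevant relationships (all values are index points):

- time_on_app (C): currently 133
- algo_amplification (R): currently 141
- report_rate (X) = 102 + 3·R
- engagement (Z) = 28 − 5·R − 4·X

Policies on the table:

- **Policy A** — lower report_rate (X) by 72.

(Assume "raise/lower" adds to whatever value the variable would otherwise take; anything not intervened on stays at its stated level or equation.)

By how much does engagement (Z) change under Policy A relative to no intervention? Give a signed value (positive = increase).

288

Baseline:
  R = 141
  X = 102 + 3·141 = 525
  Z = 28 − 5·141 − 4·525 = -2777
Policy A (X − 72):
  R = 141
  X = 102 + 3·141 (−72 from intervention) = 453
  Z = 28 − 5·141 − 4·453 = -2489
Change in Z: -2489 − (-2777) = 288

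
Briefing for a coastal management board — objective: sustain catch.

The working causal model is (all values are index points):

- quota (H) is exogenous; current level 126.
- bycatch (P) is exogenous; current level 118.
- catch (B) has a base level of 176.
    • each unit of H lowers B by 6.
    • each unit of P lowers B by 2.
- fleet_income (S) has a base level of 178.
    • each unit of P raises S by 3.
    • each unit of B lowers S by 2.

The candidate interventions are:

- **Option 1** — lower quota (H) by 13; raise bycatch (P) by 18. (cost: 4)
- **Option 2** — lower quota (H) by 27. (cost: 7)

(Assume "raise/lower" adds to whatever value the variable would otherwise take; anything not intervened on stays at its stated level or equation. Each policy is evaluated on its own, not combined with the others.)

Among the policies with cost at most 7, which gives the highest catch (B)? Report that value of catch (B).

-654

Option 1 (H − 13, P + 18):
  H = 126 − 13 = 113
  P = 118 + 18 = 136
  B = 176 − 6·113 − 2·136 = -774
Option 2 (H − 27):
  H = 126 − 27 = 99
  P = 118
  B = 176 − 6·99 − 2·118 = -654
Comparing — Option 1: B=-774, Option 2: B=-654. Highest is -654 (Option 2).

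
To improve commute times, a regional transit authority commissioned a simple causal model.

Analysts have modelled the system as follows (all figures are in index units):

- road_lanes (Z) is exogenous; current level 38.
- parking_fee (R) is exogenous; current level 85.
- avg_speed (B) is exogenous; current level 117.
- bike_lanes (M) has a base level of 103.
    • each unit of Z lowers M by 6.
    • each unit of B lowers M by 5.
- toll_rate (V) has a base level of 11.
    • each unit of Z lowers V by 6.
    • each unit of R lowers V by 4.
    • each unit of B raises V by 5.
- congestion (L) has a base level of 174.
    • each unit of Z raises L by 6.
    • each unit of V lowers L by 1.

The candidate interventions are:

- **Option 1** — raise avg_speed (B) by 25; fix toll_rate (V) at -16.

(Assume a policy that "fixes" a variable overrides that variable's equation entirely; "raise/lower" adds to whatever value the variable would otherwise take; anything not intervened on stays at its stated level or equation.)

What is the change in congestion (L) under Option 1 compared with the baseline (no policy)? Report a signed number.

Baseline:
  Z = 38
  R = 85
  B = 117
  V = 11 − 6·38 − 4·85 + 5·117 = 28
  L = 174 + 6·38 − 28 = 374
Option 1 (B + 25, V := -16):
  Z = 38
  R = 85
  B = 117 + 25 = 142
  V = -16
  L = 174 + 6·38 − (-16) = 418
Change in L: 418 − 374 = 44

44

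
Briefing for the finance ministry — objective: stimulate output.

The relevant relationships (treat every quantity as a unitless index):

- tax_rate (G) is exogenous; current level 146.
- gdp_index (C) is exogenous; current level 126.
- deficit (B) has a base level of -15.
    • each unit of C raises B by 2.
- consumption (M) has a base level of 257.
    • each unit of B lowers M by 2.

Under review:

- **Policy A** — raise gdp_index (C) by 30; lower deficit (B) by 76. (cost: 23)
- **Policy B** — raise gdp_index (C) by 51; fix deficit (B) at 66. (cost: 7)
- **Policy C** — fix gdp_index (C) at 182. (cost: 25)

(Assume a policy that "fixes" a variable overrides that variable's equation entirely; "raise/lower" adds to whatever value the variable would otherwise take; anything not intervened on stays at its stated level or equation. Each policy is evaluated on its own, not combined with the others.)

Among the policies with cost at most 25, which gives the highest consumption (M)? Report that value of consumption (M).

125

Policy A (C + 30, B − 76):
  C = 126 + 30 = 156
  B = -15 + 2·156 (−76 from intervention) = 221
  M = 257 − 2·221 = -185
Policy B (C + 51, B := 66):
  C = 126 + 51 = 177
  B = 66
  M = 257 − 2·66 = 125
Policy C (C := 182):
  C = 182
  B = -15 + 2·182 = 349
  M = 257 − 2·349 = -441
Comparing — Policy A: M=-185, Policy B: M=125, Policy C: M=-441. Highest is 125 (Policy B).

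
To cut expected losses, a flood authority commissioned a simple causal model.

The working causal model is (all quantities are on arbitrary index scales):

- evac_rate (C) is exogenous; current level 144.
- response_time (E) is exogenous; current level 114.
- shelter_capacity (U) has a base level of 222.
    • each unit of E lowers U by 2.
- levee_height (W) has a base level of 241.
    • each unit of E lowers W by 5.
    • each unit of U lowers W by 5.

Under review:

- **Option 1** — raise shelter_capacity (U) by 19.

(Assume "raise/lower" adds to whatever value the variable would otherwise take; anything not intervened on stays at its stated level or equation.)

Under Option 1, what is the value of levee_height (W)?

Option 1 (U + 19):
  E = 114
  U = 222 − 2·114 (+19 from intervention) = 13
  W = 241 − 5·114 − 5·13 = -394

-394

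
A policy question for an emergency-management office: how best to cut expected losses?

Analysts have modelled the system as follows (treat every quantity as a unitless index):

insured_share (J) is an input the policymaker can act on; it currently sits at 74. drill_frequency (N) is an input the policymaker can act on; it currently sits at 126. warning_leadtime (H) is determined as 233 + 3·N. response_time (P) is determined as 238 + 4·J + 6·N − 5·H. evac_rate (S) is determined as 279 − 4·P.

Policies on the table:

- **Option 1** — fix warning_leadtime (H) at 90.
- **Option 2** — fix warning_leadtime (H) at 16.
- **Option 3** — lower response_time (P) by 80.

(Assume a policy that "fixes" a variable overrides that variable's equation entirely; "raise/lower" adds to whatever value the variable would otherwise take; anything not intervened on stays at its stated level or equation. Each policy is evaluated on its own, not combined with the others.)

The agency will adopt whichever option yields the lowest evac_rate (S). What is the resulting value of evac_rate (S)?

Option 1 (H := 90):
  J = 74
  N = 126
  H = 90
  P = 238 + 4·74 + 6·126 − 5·90 = 840
  S = 279 − 4·840 = -3081
Option 2 (H := 16):
  J = 74
  N = 126
  H = 16
  P = 238 + 4·74 + 6·126 − 5·16 = 1210
  S = 279 − 4·1210 = -4561
Option 3 (P − 80):
  J = 74
  N = 126
  H = 233 + 3·126 = 611
  P = 238 + 4·74 + 6·126 − 5·611 (−80 from intervention) = -1845
  S = 279 − 4·(-1845) = 7659
Comparing — Option 1: S=-3081, Option 2: S=-4561, Option 3: S=7659. Lowest is -4561 (Option 2).

-4561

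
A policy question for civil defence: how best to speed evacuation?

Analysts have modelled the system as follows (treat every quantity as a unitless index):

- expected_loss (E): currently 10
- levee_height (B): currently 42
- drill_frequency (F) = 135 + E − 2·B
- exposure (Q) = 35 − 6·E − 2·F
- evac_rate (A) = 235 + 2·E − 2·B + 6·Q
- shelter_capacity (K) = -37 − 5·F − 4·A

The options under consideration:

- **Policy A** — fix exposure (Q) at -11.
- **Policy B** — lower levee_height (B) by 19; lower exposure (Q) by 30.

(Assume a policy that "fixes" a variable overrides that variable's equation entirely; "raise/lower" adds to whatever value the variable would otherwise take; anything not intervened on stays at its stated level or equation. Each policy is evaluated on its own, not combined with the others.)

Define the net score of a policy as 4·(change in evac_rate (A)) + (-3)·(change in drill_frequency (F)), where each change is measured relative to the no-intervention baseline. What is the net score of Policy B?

Baseline:
  E = 10
  B = 42
  F = 135 + 10 − 2·42 = 61
  Q = 35 − 6·10 − 2·61 = -147
  A = 235 + 2·10 − 2·42 + 6·(-147) = -711
Policy B (B − 19, Q − 30):
  E = 10
  B = 42 − 19 = 23
  F = 135 + 10 − 2·23 = 99
  Q = 35 − 6·10 − 2·99 (−30 from intervention) = -253
  A = 235 + 2·10 − 2·23 + 6·(-253) = -1309
ΔA = -1309 − (-711) = -598; ΔF = 99 − 61 = 38
Score = 4·(-598) + (-3)·38 = -2506

-2506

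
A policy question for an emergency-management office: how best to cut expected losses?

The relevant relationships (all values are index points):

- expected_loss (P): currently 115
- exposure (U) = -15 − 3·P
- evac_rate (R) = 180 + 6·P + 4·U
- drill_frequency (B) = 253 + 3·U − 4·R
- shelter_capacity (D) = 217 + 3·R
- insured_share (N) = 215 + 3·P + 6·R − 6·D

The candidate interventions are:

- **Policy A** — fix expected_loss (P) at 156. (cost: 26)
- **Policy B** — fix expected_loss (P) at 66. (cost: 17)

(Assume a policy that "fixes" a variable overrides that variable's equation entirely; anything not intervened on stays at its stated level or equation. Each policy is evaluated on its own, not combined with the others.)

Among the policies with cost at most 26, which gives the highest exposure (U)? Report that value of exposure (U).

-213

Policy A (P := 156):
  P = 156
  U = -15 − 3·156 = -483
Policy B (P := 66):
  P = 66
  U = -15 − 3·66 = -213
Comparing — Policy A: U=-483, Policy B: U=-213. Highest is -213 (Policy B).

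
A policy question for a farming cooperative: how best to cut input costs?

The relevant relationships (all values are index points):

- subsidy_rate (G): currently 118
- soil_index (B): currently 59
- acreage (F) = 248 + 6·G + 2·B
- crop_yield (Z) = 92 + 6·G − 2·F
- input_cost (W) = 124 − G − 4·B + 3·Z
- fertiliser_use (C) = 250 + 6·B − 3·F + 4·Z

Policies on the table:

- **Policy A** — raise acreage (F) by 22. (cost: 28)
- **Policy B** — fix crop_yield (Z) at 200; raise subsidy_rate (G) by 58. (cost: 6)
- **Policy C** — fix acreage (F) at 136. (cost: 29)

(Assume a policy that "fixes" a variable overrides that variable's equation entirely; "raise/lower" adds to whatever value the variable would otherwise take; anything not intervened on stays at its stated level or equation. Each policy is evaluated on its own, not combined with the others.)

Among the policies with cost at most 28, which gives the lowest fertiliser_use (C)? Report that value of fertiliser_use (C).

-8252

Policy A (F + 22):
  G = 118
  B = 59
  F = 248 + 6·118 + 2·59 (+22 from intervention) = 1096
  Z = 92 + 6·118 − 2·1096 = -1392
  C = 250 + 6·59 − 3·1096 + 4·(-1392) = -8252
Policy B (Z := 200, G + 58):
  G = 118 + 58 = 176
  B = 59
  F = 248 + 6·176 + 2·59 = 1422
  Z = 200
  C = 250 + 6·59 − 3·1422 + 4·200 = -2862
Comparing — Policy A: C=-8252, Policy B: C=-2862. Lowest is -8252 (Policy A).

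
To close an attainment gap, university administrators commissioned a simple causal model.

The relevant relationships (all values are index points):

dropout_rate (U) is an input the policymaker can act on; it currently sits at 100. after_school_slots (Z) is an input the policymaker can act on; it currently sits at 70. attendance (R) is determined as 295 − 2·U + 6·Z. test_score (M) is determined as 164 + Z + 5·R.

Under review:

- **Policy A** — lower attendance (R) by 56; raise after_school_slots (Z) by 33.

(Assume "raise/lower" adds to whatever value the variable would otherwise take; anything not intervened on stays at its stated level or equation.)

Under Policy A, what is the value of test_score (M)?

3552

Policy A (R − 56, Z + 33):
  U = 100
  Z = 70 + 33 = 103
  R = 295 − 2·100 + 6·103 (−56 from intervention) = 657
  M = 164 + 103 + 5·657 = 3552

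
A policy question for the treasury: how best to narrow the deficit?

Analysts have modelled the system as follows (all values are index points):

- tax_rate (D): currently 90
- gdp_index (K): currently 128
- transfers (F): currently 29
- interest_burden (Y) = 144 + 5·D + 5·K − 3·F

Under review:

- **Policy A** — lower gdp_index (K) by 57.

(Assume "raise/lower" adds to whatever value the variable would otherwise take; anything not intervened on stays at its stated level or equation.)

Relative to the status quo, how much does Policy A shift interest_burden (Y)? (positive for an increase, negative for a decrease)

-285

Baseline:
  D = 90
  K = 128
  F = 29
  Y = 144 + 5·90 + 5·128 − 3·29 = 1147
Policy A (K − 57):
  D = 90
  K = 128 − 57 = 71
  F = 29
  Y = 144 + 5·90 + 5·71 − 3·29 = 862
Change in Y: 862 − 1147 = -285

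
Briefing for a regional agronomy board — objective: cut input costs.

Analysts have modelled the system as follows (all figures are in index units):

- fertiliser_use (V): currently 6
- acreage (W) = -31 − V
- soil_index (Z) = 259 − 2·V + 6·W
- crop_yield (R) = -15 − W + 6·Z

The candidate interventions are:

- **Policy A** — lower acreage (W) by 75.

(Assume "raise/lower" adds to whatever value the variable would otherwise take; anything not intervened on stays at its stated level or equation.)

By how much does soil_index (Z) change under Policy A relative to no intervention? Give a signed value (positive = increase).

-450

Baseline:
  V = 6
  W = -31 − 6 = -37
  Z = 259 − 2·6 + 6·(-37) = 25
Policy A (W − 75):
  V = 6
  W = -31 − 6 (−75 from intervention) = -112
  Z = 259 − 2·6 + 6·(-112) = -425
Change in Z: -425 − 25 = -450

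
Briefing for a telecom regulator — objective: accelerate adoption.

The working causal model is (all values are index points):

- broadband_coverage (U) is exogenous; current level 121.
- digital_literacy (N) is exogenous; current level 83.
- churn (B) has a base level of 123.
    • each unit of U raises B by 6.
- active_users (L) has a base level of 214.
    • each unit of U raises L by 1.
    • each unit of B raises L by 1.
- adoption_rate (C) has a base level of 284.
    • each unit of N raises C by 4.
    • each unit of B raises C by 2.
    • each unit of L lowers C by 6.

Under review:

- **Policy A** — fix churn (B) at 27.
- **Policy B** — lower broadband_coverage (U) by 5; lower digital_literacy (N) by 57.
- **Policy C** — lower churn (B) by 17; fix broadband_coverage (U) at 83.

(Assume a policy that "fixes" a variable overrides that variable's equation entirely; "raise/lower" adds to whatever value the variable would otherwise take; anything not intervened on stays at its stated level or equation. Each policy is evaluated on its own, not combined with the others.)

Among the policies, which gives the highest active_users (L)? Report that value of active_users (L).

Policy A (B := 27):
  U = 121
  B = 27
  L = 214 + 121 + 27 = 362
Policy B (U − 5, N − 57):
  U = 121 − 5 = 116
  B = 123 + 6·116 = 819
  L = 214 + 116 + 819 = 1149
Policy C (B − 17, U := 83):
  U = 83
  B = 123 + 6·83 (−17 from intervention) = 604
  L = 214 + 83 + 604 = 901
Comparing — Policy A: L=362, Policy B: L=1149, Policy C: L=901. Highest is 1149 (Policy B).

1149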